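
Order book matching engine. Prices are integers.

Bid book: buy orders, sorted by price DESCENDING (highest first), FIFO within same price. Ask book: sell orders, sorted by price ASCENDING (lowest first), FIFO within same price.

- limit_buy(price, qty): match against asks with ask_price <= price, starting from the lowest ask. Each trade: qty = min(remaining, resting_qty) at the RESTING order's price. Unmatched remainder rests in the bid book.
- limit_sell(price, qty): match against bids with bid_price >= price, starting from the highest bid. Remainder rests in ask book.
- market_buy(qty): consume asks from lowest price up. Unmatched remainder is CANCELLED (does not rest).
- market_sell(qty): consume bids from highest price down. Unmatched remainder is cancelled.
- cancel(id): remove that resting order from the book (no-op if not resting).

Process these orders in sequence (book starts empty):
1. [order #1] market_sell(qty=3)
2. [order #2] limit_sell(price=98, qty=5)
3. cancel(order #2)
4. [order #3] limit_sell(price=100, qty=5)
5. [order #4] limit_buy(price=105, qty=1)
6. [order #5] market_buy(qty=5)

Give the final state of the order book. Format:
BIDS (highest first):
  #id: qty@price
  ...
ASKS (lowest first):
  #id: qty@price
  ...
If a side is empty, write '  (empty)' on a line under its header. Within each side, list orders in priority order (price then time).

Answer: BIDS (highest first):
  (empty)
ASKS (lowest first):
  (empty)

Derivation:
After op 1 [order #1] market_sell(qty=3): fills=none; bids=[-] asks=[-]
After op 2 [order #2] limit_sell(price=98, qty=5): fills=none; bids=[-] asks=[#2:5@98]
After op 3 cancel(order #2): fills=none; bids=[-] asks=[-]
After op 4 [order #3] limit_sell(price=100, qty=5): fills=none; bids=[-] asks=[#3:5@100]
After op 5 [order #4] limit_buy(price=105, qty=1): fills=#4x#3:1@100; bids=[-] asks=[#3:4@100]
After op 6 [order #5] market_buy(qty=5): fills=#5x#3:4@100; bids=[-] asks=[-]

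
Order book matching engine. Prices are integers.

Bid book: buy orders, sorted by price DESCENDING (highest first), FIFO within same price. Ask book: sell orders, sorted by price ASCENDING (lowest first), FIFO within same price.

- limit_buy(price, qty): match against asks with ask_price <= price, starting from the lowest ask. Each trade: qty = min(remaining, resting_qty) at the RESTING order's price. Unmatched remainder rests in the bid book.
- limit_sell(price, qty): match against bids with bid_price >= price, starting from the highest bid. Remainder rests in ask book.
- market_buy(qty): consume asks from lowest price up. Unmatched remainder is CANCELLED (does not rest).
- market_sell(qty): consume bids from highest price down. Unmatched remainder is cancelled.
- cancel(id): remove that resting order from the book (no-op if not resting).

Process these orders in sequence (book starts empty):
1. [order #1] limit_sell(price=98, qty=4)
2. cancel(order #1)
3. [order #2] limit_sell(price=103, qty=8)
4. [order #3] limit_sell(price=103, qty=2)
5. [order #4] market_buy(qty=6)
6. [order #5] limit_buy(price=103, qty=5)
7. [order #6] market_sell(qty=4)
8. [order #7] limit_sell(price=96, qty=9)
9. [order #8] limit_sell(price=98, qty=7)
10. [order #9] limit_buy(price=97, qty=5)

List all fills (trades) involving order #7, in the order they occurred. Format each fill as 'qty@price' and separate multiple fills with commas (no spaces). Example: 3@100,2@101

After op 1 [order #1] limit_sell(price=98, qty=4): fills=none; bids=[-] asks=[#1:4@98]
After op 2 cancel(order #1): fills=none; bids=[-] asks=[-]
After op 3 [order #2] limit_sell(price=103, qty=8): fills=none; bids=[-] asks=[#2:8@103]
After op 4 [order #3] limit_sell(price=103, qty=2): fills=none; bids=[-] asks=[#2:8@103 #3:2@103]
After op 5 [order #4] market_buy(qty=6): fills=#4x#2:6@103; bids=[-] asks=[#2:2@103 #3:2@103]
After op 6 [order #5] limit_buy(price=103, qty=5): fills=#5x#2:2@103 #5x#3:2@103; bids=[#5:1@103] asks=[-]
After op 7 [order #6] market_sell(qty=4): fills=#5x#6:1@103; bids=[-] asks=[-]
After op 8 [order #7] limit_sell(price=96, qty=9): fills=none; bids=[-] asks=[#7:9@96]
After op 9 [order #8] limit_sell(price=98, qty=7): fills=none; bids=[-] asks=[#7:9@96 #8:7@98]
After op 10 [order #9] limit_buy(price=97, qty=5): fills=#9x#7:5@96; bids=[-] asks=[#7:4@96 #8:7@98]

Answer: 5@96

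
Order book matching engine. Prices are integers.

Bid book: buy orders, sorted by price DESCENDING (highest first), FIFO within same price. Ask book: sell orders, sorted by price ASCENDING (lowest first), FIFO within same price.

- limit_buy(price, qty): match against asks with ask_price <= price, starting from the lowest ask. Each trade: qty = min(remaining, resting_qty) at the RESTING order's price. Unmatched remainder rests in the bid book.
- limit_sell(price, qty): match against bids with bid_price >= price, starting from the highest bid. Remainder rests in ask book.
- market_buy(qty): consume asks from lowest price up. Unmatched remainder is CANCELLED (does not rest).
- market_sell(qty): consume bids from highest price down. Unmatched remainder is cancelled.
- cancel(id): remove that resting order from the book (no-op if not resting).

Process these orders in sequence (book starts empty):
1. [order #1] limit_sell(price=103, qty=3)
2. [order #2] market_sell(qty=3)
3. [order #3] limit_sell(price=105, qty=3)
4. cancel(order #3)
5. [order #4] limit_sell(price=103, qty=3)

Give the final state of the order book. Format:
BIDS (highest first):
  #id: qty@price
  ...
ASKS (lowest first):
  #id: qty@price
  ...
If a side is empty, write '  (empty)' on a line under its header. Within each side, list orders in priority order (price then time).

Answer: BIDS (highest first):
  (empty)
ASKS (lowest first):
  #1: 3@103
  #4: 3@103

Derivation:
After op 1 [order #1] limit_sell(price=103, qty=3): fills=none; bids=[-] asks=[#1:3@103]
After op 2 [order #2] market_sell(qty=3): fills=none; bids=[-] asks=[#1:3@103]
After op 3 [order #3] limit_sell(price=105, qty=3): fills=none; bids=[-] asks=[#1:3@103 #3:3@105]
After op 4 cancel(order #3): fills=none; bids=[-] asks=[#1:3@103]
After op 5 [order #4] limit_sell(price=103, qty=3): fills=none; bids=[-] asks=[#1:3@103 #4:3@103]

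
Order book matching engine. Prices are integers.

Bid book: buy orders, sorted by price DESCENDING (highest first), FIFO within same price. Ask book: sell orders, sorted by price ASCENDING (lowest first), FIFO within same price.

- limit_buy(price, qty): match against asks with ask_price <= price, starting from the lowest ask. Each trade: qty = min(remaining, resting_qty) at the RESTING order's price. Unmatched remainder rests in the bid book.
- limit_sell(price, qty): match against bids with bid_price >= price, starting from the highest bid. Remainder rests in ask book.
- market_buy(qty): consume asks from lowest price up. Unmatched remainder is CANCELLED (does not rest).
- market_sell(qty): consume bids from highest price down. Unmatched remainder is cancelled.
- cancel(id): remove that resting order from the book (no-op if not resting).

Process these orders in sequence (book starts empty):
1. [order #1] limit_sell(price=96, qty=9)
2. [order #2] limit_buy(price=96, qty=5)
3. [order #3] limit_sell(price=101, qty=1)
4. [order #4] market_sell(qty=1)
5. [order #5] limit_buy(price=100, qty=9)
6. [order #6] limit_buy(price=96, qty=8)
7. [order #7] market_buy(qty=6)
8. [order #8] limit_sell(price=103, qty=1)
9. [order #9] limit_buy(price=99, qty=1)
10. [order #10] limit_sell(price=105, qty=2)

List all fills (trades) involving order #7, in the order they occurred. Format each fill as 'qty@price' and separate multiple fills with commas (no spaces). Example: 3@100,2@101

Answer: 1@101

Derivation:
After op 1 [order #1] limit_sell(price=96, qty=9): fills=none; bids=[-] asks=[#1:9@96]
After op 2 [order #2] limit_buy(price=96, qty=5): fills=#2x#1:5@96; bids=[-] asks=[#1:4@96]
After op 3 [order #3] limit_sell(price=101, qty=1): fills=none; bids=[-] asks=[#1:4@96 #3:1@101]
After op 4 [order #4] market_sell(qty=1): fills=none; bids=[-] asks=[#1:4@96 #3:1@101]
After op 5 [order #5] limit_buy(price=100, qty=9): fills=#5x#1:4@96; bids=[#5:5@100] asks=[#3:1@101]
After op 6 [order #6] limit_buy(price=96, qty=8): fills=none; bids=[#5:5@100 #6:8@96] asks=[#3:1@101]
After op 7 [order #7] market_buy(qty=6): fills=#7x#3:1@101; bids=[#5:5@100 #6:8@96] asks=[-]
After op 8 [order #8] limit_sell(price=103, qty=1): fills=none; bids=[#5:5@100 #6:8@96] asks=[#8:1@103]
After op 9 [order #9] limit_buy(price=99, qty=1): fills=none; bids=[#5:5@100 #9:1@99 #6:8@96] asks=[#8:1@103]
After op 10 [order #10] limit_sell(price=105, qty=2): fills=none; bids=[#5:5@100 #9:1@99 #6:8@96] asks=[#8:1@103 #10:2@105]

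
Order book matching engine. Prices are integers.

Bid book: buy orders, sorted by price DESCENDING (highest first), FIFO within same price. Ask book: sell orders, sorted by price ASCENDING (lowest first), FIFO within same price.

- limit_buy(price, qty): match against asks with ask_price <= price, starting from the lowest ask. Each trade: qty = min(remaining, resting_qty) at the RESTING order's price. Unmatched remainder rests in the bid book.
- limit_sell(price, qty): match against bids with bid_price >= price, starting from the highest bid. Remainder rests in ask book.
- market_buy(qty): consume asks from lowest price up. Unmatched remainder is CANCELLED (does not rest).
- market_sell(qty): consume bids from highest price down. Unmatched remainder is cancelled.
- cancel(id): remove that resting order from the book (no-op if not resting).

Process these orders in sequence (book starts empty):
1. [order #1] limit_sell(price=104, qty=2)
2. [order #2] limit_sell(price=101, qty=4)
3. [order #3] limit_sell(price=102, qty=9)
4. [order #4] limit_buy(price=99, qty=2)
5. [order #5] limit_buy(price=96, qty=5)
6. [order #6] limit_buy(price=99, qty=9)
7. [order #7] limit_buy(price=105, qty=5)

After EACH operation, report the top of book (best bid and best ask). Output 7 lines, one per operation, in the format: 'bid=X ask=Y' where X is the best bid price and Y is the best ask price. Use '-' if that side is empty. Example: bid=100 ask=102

After op 1 [order #1] limit_sell(price=104, qty=2): fills=none; bids=[-] asks=[#1:2@104]
After op 2 [order #2] limit_sell(price=101, qty=4): fills=none; bids=[-] asks=[#2:4@101 #1:2@104]
After op 3 [order #3] limit_sell(price=102, qty=9): fills=none; bids=[-] asks=[#2:4@101 #3:9@102 #1:2@104]
After op 4 [order #4] limit_buy(price=99, qty=2): fills=none; bids=[#4:2@99] asks=[#2:4@101 #3:9@102 #1:2@104]
After op 5 [order #5] limit_buy(price=96, qty=5): fills=none; bids=[#4:2@99 #5:5@96] asks=[#2:4@101 #3:9@102 #1:2@104]
After op 6 [order #6] limit_buy(price=99, qty=9): fills=none; bids=[#4:2@99 #6:9@99 #5:5@96] asks=[#2:4@101 #3:9@102 #1:2@104]
After op 7 [order #7] limit_buy(price=105, qty=5): fills=#7x#2:4@101 #7x#3:1@102; bids=[#4:2@99 #6:9@99 #5:5@96] asks=[#3:8@102 #1:2@104]

Answer: bid=- ask=104
bid=- ask=101
bid=- ask=101
bid=99 ask=101
bid=99 ask=101
bid=99 ask=101
bid=99 ask=102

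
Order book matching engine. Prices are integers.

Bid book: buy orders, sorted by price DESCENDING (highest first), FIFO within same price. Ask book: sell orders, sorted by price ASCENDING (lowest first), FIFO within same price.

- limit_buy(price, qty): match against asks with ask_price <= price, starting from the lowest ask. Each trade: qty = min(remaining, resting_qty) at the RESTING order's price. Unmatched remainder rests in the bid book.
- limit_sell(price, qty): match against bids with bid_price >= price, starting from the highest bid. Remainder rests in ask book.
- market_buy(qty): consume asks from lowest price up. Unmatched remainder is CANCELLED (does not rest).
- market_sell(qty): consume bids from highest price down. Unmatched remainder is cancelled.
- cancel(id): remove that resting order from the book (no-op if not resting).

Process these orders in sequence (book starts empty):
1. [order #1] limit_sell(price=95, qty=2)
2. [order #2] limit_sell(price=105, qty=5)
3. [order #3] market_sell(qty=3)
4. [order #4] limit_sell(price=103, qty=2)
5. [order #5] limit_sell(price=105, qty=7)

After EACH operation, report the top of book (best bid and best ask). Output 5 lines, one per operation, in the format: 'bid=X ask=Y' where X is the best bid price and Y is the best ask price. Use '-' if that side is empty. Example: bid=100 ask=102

Answer: bid=- ask=95
bid=- ask=95
bid=- ask=95
bid=- ask=95
bid=- ask=95

Derivation:
After op 1 [order #1] limit_sell(price=95, qty=2): fills=none; bids=[-] asks=[#1:2@95]
After op 2 [order #2] limit_sell(price=105, qty=5): fills=none; bids=[-] asks=[#1:2@95 #2:5@105]
After op 3 [order #3] market_sell(qty=3): fills=none; bids=[-] asks=[#1:2@95 #2:5@105]
After op 4 [order #4] limit_sell(price=103, qty=2): fills=none; bids=[-] asks=[#1:2@95 #4:2@103 #2:5@105]
After op 5 [order #5] limit_sell(price=105, qty=7): fills=none; bids=[-] asks=[#1:2@95 #4:2@103 #2:5@105 #5:7@105]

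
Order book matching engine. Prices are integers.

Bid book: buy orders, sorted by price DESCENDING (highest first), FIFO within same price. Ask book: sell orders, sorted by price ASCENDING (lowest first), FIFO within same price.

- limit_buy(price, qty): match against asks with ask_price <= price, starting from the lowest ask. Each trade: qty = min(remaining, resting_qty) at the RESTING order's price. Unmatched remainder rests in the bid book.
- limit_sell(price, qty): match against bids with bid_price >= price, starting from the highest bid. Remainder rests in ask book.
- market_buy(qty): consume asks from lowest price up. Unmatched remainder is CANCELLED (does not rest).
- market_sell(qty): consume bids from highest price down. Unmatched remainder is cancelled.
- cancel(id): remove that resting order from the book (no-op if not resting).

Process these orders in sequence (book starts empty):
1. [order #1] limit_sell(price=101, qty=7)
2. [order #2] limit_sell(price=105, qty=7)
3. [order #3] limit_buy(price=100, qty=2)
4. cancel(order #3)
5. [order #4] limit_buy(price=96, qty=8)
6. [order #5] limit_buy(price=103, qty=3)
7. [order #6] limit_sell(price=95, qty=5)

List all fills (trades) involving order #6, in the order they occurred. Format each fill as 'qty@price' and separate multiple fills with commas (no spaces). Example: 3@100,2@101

Answer: 5@96

Derivation:
After op 1 [order #1] limit_sell(price=101, qty=7): fills=none; bids=[-] asks=[#1:7@101]
After op 2 [order #2] limit_sell(price=105, qty=7): fills=none; bids=[-] asks=[#1:7@101 #2:7@105]
After op 3 [order #3] limit_buy(price=100, qty=2): fills=none; bids=[#3:2@100] asks=[#1:7@101 #2:7@105]
After op 4 cancel(order #3): fills=none; bids=[-] asks=[#1:7@101 #2:7@105]
After op 5 [order #4] limit_buy(price=96, qty=8): fills=none; bids=[#4:8@96] asks=[#1:7@101 #2:7@105]
After op 6 [order #5] limit_buy(price=103, qty=3): fills=#5x#1:3@101; bids=[#4:8@96] asks=[#1:4@101 #2:7@105]
After op 7 [order #6] limit_sell(price=95, qty=5): fills=#4x#6:5@96; bids=[#4:3@96] asks=[#1:4@101 #2:7@105]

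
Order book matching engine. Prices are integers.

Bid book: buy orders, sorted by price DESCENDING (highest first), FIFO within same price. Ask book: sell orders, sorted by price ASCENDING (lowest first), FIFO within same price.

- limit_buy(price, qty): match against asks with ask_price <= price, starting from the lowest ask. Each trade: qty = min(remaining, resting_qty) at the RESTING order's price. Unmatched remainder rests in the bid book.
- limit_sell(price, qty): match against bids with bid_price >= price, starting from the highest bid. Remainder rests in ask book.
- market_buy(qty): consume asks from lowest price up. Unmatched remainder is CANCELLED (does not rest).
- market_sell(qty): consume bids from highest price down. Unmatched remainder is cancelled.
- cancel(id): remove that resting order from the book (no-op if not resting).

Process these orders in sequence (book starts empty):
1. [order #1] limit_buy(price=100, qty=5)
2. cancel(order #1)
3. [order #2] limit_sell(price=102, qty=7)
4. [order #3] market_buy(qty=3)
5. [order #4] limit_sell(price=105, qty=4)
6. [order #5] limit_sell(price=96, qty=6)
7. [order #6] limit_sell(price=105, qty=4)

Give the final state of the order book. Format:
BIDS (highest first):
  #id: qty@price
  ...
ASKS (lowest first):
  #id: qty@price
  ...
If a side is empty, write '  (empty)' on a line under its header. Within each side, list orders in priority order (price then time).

Answer: BIDS (highest first):
  (empty)
ASKS (lowest first):
  #5: 6@96
  #2: 4@102
  #4: 4@105
  #6: 4@105

Derivation:
After op 1 [order #1] limit_buy(price=100, qty=5): fills=none; bids=[#1:5@100] asks=[-]
After op 2 cancel(order #1): fills=none; bids=[-] asks=[-]
After op 3 [order #2] limit_sell(price=102, qty=7): fills=none; bids=[-] asks=[#2:7@102]
After op 4 [order #3] market_buy(qty=3): fills=#3x#2:3@102; bids=[-] asks=[#2:4@102]
After op 5 [order #4] limit_sell(price=105, qty=4): fills=none; bids=[-] asks=[#2:4@102 #4:4@105]
After op 6 [order #5] limit_sell(price=96, qty=6): fills=none; bids=[-] asks=[#5:6@96 #2:4@102 #4:4@105]
After op 7 [order #6] limit_sell(price=105, qty=4): fills=none; bids=[-] asks=[#5:6@96 #2:4@102 #4:4@105 #6:4@105]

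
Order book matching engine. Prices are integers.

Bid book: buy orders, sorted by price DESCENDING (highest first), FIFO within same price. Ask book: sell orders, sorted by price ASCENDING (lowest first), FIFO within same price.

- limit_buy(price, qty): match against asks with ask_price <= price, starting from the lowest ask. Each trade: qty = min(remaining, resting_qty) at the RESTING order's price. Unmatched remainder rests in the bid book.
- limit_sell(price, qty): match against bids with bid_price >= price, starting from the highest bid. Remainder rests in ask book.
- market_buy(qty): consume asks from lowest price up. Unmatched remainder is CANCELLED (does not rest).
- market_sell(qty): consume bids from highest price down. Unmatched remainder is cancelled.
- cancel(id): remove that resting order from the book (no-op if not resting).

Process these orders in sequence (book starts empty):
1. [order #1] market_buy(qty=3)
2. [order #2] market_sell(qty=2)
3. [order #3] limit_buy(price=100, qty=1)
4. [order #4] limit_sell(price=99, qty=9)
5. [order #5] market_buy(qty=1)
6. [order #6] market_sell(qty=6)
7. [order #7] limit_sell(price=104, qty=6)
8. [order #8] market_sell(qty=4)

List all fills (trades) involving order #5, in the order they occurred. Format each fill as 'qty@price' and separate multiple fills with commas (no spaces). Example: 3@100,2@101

Answer: 1@99

Derivation:
After op 1 [order #1] market_buy(qty=3): fills=none; bids=[-] asks=[-]
After op 2 [order #2] market_sell(qty=2): fills=none; bids=[-] asks=[-]
After op 3 [order #3] limit_buy(price=100, qty=1): fills=none; bids=[#3:1@100] asks=[-]
After op 4 [order #4] limit_sell(price=99, qty=9): fills=#3x#4:1@100; bids=[-] asks=[#4:8@99]
After op 5 [order #5] market_buy(qty=1): fills=#5x#4:1@99; bids=[-] asks=[#4:7@99]
After op 6 [order #6] market_sell(qty=6): fills=none; bids=[-] asks=[#4:7@99]
After op 7 [order #7] limit_sell(price=104, qty=6): fills=none; bids=[-] asks=[#4:7@99 #7:6@104]
After op 8 [order #8] market_sell(qty=4): fills=none; bids=[-] asks=[#4:7@99 #7:6@104]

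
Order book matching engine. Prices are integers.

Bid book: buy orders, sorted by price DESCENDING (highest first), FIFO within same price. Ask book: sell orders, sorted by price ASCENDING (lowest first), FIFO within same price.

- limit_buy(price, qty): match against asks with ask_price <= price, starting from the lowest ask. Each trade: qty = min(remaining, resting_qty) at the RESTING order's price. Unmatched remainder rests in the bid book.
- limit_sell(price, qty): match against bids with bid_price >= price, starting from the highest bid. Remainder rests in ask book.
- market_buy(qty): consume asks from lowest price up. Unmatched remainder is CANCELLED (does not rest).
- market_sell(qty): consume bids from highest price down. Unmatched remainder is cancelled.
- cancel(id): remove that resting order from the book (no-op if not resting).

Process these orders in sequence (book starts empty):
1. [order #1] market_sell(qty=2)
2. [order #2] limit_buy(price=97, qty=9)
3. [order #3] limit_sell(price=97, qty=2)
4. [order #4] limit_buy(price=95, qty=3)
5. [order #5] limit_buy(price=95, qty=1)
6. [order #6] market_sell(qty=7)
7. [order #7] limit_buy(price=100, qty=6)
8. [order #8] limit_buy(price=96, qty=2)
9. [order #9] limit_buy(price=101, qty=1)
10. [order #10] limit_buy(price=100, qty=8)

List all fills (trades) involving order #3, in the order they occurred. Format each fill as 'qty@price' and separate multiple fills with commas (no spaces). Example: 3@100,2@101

Answer: 2@97

Derivation:
After op 1 [order #1] market_sell(qty=2): fills=none; bids=[-] asks=[-]
After op 2 [order #2] limit_buy(price=97, qty=9): fills=none; bids=[#2:9@97] asks=[-]
After op 3 [order #3] limit_sell(price=97, qty=2): fills=#2x#3:2@97; bids=[#2:7@97] asks=[-]
After op 4 [order #4] limit_buy(price=95, qty=3): fills=none; bids=[#2:7@97 #4:3@95] asks=[-]
After op 5 [order #5] limit_buy(price=95, qty=1): fills=none; bids=[#2:7@97 #4:3@95 #5:1@95] asks=[-]
After op 6 [order #6] market_sell(qty=7): fills=#2x#6:7@97; bids=[#4:3@95 #5:1@95] asks=[-]
After op 7 [order #7] limit_buy(price=100, qty=6): fills=none; bids=[#7:6@100 #4:3@95 #5:1@95] asks=[-]
After op 8 [order #8] limit_buy(price=96, qty=2): fills=none; bids=[#7:6@100 #8:2@96 #4:3@95 #5:1@95] asks=[-]
After op 9 [order #9] limit_buy(price=101, qty=1): fills=none; bids=[#9:1@101 #7:6@100 #8:2@96 #4:3@95 #5:1@95] asks=[-]
After op 10 [order #10] limit_buy(price=100, qty=8): fills=none; bids=[#9:1@101 #7:6@100 #10:8@100 #8:2@96 #4:3@95 #5:1@95] asks=[-]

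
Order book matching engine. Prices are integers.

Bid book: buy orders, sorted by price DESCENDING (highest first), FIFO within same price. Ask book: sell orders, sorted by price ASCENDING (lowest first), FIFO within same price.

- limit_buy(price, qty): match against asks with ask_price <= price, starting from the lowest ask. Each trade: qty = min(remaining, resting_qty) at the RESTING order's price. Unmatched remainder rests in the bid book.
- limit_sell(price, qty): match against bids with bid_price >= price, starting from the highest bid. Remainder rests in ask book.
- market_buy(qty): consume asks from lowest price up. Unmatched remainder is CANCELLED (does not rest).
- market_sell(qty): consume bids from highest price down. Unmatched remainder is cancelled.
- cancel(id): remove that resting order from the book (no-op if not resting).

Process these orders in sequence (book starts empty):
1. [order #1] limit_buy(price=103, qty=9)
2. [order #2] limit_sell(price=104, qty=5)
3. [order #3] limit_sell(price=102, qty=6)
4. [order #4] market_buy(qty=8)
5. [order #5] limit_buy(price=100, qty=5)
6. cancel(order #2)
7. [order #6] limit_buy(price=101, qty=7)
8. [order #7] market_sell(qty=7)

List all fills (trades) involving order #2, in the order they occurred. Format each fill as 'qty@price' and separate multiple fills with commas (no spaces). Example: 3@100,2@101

Answer: 5@104

Derivation:
After op 1 [order #1] limit_buy(price=103, qty=9): fills=none; bids=[#1:9@103] asks=[-]
After op 2 [order #2] limit_sell(price=104, qty=5): fills=none; bids=[#1:9@103] asks=[#2:5@104]
After op 3 [order #3] limit_sell(price=102, qty=6): fills=#1x#3:6@103; bids=[#1:3@103] asks=[#2:5@104]
After op 4 [order #4] market_buy(qty=8): fills=#4x#2:5@104; bids=[#1:3@103] asks=[-]
After op 5 [order #5] limit_buy(price=100, qty=5): fills=none; bids=[#1:3@103 #5:5@100] asks=[-]
After op 6 cancel(order #2): fills=none; bids=[#1:3@103 #5:5@100] asks=[-]
After op 7 [order #6] limit_buy(price=101, qty=7): fills=none; bids=[#1:3@103 #6:7@101 #5:5@100] asks=[-]
After op 8 [order #7] market_sell(qty=7): fills=#1x#7:3@103 #6x#7:4@101; bids=[#6:3@101 #5:5@100] asks=[-]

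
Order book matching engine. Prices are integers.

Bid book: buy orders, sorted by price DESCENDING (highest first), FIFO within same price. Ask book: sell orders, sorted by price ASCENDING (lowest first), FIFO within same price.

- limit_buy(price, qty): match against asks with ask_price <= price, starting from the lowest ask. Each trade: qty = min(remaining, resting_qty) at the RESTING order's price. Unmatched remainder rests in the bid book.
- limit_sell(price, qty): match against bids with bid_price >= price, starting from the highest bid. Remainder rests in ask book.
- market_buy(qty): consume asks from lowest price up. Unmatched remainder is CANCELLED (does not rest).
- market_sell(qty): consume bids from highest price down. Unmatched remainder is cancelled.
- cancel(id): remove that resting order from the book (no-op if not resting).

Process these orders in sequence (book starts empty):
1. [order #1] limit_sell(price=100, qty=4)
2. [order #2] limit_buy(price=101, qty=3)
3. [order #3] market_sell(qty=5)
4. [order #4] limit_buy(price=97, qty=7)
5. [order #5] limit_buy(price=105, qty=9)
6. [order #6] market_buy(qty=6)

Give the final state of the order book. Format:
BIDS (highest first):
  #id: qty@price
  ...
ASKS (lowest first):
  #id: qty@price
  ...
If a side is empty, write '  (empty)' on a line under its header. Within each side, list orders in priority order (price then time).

After op 1 [order #1] limit_sell(price=100, qty=4): fills=none; bids=[-] asks=[#1:4@100]
After op 2 [order #2] limit_buy(price=101, qty=3): fills=#2x#1:3@100; bids=[-] asks=[#1:1@100]
After op 3 [order #3] market_sell(qty=5): fills=none; bids=[-] asks=[#1:1@100]
After op 4 [order #4] limit_buy(price=97, qty=7): fills=none; bids=[#4:7@97] asks=[#1:1@100]
After op 5 [order #5] limit_buy(price=105, qty=9): fills=#5x#1:1@100; bids=[#5:8@105 #4:7@97] asks=[-]
After op 6 [order #6] market_buy(qty=6): fills=none; bids=[#5:8@105 #4:7@97] asks=[-]

Answer: BIDS (highest first):
  #5: 8@105
  #4: 7@97
ASKS (lowest first):
  (empty)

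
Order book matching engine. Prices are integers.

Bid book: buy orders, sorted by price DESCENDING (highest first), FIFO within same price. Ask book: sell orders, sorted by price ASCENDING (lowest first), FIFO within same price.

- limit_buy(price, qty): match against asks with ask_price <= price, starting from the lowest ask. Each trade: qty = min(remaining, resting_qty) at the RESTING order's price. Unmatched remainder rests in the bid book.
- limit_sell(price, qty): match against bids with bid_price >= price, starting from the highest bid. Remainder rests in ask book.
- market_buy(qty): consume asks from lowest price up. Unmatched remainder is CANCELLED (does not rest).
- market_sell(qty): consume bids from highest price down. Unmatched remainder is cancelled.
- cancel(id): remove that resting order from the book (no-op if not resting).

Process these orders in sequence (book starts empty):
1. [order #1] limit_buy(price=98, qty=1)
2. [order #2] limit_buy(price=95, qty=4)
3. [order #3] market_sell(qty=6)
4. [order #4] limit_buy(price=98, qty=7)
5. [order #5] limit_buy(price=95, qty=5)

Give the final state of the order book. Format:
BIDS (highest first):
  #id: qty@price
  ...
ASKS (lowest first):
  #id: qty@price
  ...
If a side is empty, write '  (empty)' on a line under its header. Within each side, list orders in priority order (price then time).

Answer: BIDS (highest first):
  #4: 7@98
  #5: 5@95
ASKS (lowest first):
  (empty)

Derivation:
After op 1 [order #1] limit_buy(price=98, qty=1): fills=none; bids=[#1:1@98] asks=[-]
After op 2 [order #2] limit_buy(price=95, qty=4): fills=none; bids=[#1:1@98 #2:4@95] asks=[-]
After op 3 [order #3] market_sell(qty=6): fills=#1x#3:1@98 #2x#3:4@95; bids=[-] asks=[-]
After op 4 [order #4] limit_buy(price=98, qty=7): fills=none; bids=[#4:7@98] asks=[-]
After op 5 [order #5] limit_buy(price=95, qty=5): fills=none; bids=[#4:7@98 #5:5@95] asks=[-]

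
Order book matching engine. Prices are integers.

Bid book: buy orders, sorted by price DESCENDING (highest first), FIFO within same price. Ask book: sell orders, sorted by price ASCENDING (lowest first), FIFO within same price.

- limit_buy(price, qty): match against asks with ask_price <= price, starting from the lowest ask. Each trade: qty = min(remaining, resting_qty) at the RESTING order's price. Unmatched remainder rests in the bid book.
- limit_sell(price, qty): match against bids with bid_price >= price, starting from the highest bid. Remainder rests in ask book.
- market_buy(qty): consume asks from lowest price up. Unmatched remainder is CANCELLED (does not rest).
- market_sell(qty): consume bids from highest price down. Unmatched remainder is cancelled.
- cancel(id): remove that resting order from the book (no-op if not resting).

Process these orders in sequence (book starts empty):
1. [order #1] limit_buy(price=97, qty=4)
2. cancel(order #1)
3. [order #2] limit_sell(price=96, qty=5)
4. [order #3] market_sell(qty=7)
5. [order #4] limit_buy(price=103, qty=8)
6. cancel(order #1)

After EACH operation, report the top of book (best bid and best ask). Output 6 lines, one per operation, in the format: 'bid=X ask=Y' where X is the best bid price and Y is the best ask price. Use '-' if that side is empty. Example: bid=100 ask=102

Answer: bid=97 ask=-
bid=- ask=-
bid=- ask=96
bid=- ask=96
bid=103 ask=-
bid=103 ask=-

Derivation:
After op 1 [order #1] limit_buy(price=97, qty=4): fills=none; bids=[#1:4@97] asks=[-]
After op 2 cancel(order #1): fills=none; bids=[-] asks=[-]
After op 3 [order #2] limit_sell(price=96, qty=5): fills=none; bids=[-] asks=[#2:5@96]
After op 4 [order #3] market_sell(qty=7): fills=none; bids=[-] asks=[#2:5@96]
After op 5 [order #4] limit_buy(price=103, qty=8): fills=#4x#2:5@96; bids=[#4:3@103] asks=[-]
After op 6 cancel(order #1): fills=none; bids=[#4:3@103] asks=[-]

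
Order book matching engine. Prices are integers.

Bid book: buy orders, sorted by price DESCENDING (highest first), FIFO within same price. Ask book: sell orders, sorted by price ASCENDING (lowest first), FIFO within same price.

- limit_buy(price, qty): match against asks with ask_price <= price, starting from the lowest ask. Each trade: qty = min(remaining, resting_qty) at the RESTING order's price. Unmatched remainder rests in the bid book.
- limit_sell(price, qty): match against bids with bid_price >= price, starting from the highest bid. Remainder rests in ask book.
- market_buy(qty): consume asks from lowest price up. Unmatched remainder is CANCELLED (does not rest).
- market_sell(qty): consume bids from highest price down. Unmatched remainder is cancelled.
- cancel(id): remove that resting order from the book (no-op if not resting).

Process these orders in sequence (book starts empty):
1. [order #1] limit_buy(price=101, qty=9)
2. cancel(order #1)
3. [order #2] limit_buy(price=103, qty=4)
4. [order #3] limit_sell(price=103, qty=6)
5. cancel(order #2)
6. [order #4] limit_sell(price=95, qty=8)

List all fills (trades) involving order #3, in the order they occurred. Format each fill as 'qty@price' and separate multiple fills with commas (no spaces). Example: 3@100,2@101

Answer: 4@103

Derivation:
After op 1 [order #1] limit_buy(price=101, qty=9): fills=none; bids=[#1:9@101] asks=[-]
After op 2 cancel(order #1): fills=none; bids=[-] asks=[-]
After op 3 [order #2] limit_buy(price=103, qty=4): fills=none; bids=[#2:4@103] asks=[-]
After op 4 [order #3] limit_sell(price=103, qty=6): fills=#2x#3:4@103; bids=[-] asks=[#3:2@103]
After op 5 cancel(order #2): fills=none; bids=[-] asks=[#3:2@103]
After op 6 [order #4] limit_sell(price=95, qty=8): fills=none; bids=[-] asks=[#4:8@95 #3:2@103]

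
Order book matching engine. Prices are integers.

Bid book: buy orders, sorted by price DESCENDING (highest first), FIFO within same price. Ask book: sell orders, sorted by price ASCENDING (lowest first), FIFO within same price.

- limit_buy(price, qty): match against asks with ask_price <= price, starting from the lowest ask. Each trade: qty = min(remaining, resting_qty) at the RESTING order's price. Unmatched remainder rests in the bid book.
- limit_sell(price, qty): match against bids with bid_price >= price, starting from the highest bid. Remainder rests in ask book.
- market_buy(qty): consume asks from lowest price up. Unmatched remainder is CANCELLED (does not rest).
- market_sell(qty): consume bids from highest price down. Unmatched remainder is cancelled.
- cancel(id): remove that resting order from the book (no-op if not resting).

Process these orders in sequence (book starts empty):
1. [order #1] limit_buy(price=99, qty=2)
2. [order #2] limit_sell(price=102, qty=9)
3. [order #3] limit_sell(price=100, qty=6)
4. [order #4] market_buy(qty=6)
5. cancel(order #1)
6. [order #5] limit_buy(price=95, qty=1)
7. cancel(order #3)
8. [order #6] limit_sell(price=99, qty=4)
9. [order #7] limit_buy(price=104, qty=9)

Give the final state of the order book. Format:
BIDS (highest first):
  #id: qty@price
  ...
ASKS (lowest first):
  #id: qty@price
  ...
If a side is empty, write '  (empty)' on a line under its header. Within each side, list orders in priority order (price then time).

Answer: BIDS (highest first):
  #5: 1@95
ASKS (lowest first):
  #2: 4@102

Derivation:
After op 1 [order #1] limit_buy(price=99, qty=2): fills=none; bids=[#1:2@99] asks=[-]
After op 2 [order #2] limit_sell(price=102, qty=9): fills=none; bids=[#1:2@99] asks=[#2:9@102]
After op 3 [order #3] limit_sell(price=100, qty=6): fills=none; bids=[#1:2@99] asks=[#3:6@100 #2:9@102]
After op 4 [order #4] market_buy(qty=6): fills=#4x#3:6@100; bids=[#1:2@99] asks=[#2:9@102]
After op 5 cancel(order #1): fills=none; bids=[-] asks=[#2:9@102]
After op 6 [order #5] limit_buy(price=95, qty=1): fills=none; bids=[#5:1@95] asks=[#2:9@102]
After op 7 cancel(order #3): fills=none; bids=[#5:1@95] asks=[#2:9@102]
After op 8 [order #6] limit_sell(price=99, qty=4): fills=none; bids=[#5:1@95] asks=[#6:4@99 #2:9@102]
After op 9 [order #7] limit_buy(price=104, qty=9): fills=#7x#6:4@99 #7x#2:5@102; bids=[#5:1@95] asks=[#2:4@102]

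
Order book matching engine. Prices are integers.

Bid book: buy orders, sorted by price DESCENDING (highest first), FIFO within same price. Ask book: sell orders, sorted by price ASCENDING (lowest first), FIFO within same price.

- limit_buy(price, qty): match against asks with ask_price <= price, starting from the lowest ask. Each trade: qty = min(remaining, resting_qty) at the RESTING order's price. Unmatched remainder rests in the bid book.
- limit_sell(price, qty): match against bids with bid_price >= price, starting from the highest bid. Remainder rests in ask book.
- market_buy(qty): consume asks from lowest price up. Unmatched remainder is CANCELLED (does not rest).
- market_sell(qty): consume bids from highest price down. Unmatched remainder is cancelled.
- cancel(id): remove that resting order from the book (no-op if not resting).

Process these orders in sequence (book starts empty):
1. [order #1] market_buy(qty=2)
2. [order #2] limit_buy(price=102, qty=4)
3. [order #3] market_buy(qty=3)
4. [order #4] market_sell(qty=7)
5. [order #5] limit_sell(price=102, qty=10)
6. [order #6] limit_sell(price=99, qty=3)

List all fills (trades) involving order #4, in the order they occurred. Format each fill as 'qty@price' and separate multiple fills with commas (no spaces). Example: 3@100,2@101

Answer: 4@102

Derivation:
After op 1 [order #1] market_buy(qty=2): fills=none; bids=[-] asks=[-]
After op 2 [order #2] limit_buy(price=102, qty=4): fills=none; bids=[#2:4@102] asks=[-]
After op 3 [order #3] market_buy(qty=3): fills=none; bids=[#2:4@102] asks=[-]
After op 4 [order #4] market_sell(qty=7): fills=#2x#4:4@102; bids=[-] asks=[-]
After op 5 [order #5] limit_sell(price=102, qty=10): fills=none; bids=[-] asks=[#5:10@102]
After op 6 [order #6] limit_sell(price=99, qty=3): fills=none; bids=[-] asks=[#6:3@99 #5:10@102]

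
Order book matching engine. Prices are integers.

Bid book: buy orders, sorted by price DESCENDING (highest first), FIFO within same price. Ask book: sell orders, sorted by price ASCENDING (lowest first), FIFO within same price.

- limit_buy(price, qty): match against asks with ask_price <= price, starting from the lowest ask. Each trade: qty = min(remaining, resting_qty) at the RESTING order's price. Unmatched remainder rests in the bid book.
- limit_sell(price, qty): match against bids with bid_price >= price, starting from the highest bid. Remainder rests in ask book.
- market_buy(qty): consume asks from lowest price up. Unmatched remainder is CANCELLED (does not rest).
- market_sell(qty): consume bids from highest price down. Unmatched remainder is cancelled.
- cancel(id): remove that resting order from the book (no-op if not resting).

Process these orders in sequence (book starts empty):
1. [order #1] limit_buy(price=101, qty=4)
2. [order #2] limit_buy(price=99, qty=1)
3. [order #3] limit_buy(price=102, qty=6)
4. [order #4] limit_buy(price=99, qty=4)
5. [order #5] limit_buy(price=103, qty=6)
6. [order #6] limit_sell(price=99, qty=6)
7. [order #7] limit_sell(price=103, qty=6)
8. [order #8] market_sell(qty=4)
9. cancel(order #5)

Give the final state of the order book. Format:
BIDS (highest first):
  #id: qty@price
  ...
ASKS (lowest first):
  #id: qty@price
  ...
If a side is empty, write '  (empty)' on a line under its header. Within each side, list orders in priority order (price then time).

Answer: BIDS (highest first):
  #3: 2@102
  #1: 4@101
  #2: 1@99
  #4: 4@99
ASKS (lowest first):
  #7: 6@103

Derivation:
After op 1 [order #1] limit_buy(price=101, qty=4): fills=none; bids=[#1:4@101] asks=[-]
After op 2 [order #2] limit_buy(price=99, qty=1): fills=none; bids=[#1:4@101 #2:1@99] asks=[-]
After op 3 [order #3] limit_buy(price=102, qty=6): fills=none; bids=[#3:6@102 #1:4@101 #2:1@99] asks=[-]
After op 4 [order #4] limit_buy(price=99, qty=4): fills=none; bids=[#3:6@102 #1:4@101 #2:1@99 #4:4@99] asks=[-]
After op 5 [order #5] limit_buy(price=103, qty=6): fills=none; bids=[#5:6@103 #3:6@102 #1:4@101 #2:1@99 #4:4@99] asks=[-]
After op 6 [order #6] limit_sell(price=99, qty=6): fills=#5x#6:6@103; bids=[#3:6@102 #1:4@101 #2:1@99 #4:4@99] asks=[-]
After op 7 [order #7] limit_sell(price=103, qty=6): fills=none; bids=[#3:6@102 #1:4@101 #2:1@99 #4:4@99] asks=[#7:6@103]
After op 8 [order #8] market_sell(qty=4): fills=#3x#8:4@102; bids=[#3:2@102 #1:4@101 #2:1@99 #4:4@99] asks=[#7:6@103]
After op 9 cancel(order #5): fills=none; bids=[#3:2@102 #1:4@101 #2:1@99 #4:4@99] asks=[#7:6@103]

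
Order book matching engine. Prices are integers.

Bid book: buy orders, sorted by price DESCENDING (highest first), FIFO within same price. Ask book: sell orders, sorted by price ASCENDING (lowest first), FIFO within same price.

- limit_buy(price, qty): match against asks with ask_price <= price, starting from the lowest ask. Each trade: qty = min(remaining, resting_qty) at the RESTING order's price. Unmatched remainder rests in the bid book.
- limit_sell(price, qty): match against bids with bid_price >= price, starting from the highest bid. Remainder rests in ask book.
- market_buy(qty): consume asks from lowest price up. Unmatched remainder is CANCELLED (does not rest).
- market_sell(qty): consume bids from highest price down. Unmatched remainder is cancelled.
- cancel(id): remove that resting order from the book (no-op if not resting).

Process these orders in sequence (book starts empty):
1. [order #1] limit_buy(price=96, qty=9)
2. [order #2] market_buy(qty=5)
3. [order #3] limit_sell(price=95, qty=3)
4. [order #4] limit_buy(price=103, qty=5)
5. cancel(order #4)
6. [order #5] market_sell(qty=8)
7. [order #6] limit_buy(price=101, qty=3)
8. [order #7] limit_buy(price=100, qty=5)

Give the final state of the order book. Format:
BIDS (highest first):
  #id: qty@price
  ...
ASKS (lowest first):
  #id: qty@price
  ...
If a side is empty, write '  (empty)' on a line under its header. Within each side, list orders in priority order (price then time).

After op 1 [order #1] limit_buy(price=96, qty=9): fills=none; bids=[#1:9@96] asks=[-]
After op 2 [order #2] market_buy(qty=5): fills=none; bids=[#1:9@96] asks=[-]
After op 3 [order #3] limit_sell(price=95, qty=3): fills=#1x#3:3@96; bids=[#1:6@96] asks=[-]
After op 4 [order #4] limit_buy(price=103, qty=5): fills=none; bids=[#4:5@103 #1:6@96] asks=[-]
After op 5 cancel(order #4): fills=none; bids=[#1:6@96] asks=[-]
After op 6 [order #5] market_sell(qty=8): fills=#1x#5:6@96; bids=[-] asks=[-]
After op 7 [order #6] limit_buy(price=101, qty=3): fills=none; bids=[#6:3@101] asks=[-]
After op 8 [order #7] limit_buy(price=100, qty=5): fills=none; bids=[#6:3@101 #7:5@100] asks=[-]

Answer: BIDS (highest first):
  #6: 3@101
  #7: 5@100
ASKS (lowest first):
  (empty)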